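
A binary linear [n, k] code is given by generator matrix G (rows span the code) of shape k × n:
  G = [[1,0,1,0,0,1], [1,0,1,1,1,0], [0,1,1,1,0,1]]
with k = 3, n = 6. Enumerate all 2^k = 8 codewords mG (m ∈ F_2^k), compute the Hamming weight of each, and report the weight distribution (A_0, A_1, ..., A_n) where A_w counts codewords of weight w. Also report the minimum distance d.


Weight distribution: A_0 = 1, A_3 = 4, A_4 = 3. Minimum distance d = 3.

Enumerate all 2^3 = 8 messages m ∈ F_2^3.
For each, compute codeword c = mG in F_2^6, then tally its weight.
  m = 000 → c = 000000, weight = 0.
  m = 100 → c = 101001, weight = 3.
  m = 010 → c = 101110, weight = 4.
  m = 110 → c = 000111, weight = 3.
  m = 001 → c = 011101, weight = 4.
  m = 101 → c = 110100, weight = 3.
  m = 011 → c = 110011, weight = 4.
  m = 111 → c = 011010, weight = 3.
Tally weights:
  weight 0: 1 codewords.
  weight 3: 4 codewords.
  weight 4: 3 codewords.
Minimum distance d = smallest w > 0 with A_w > 0 = 3.
Sanity: Σ A_w = 8 = 2^3 = 8 ✓.


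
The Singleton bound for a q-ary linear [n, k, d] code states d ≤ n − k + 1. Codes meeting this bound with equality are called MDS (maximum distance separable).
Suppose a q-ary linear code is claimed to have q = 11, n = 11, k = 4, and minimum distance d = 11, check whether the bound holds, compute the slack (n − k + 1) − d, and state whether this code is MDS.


Singleton RHS = n − k + 1 = 8, slack = -3, bound violated (no such code; not MDS).

Singleton bound: d ≤ n − k + 1.
Here n = 11, k = 4, so n − k + 1 = 8.
Given d = 11, check d ≤ 8: NO.
Slack = (n − k + 1) − d = -3.
The slack is negative: d = 11 exceeds n − k + 1 = 8 by 3, so the Singleton bound is violated and no linear [11, 4, 11]_11 code can exist. In particular it is not MDS (MDS requires d = n − k + 1 exactly).
Description: the claimed parameters are [11, 4, 11]_11; such a code would be impossible (violates the Singleton bound).


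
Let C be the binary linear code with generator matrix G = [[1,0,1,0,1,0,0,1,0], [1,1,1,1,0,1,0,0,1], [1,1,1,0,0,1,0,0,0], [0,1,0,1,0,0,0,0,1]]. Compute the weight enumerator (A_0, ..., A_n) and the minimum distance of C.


Weight distribution: A_0 = 1, A_1 = 1, A_2 = 1, A_3 = 3, A_4 = 3, A_5 = 3, A_6 = 3, A_7 = 1. Minimum distance d = 1.

Enumerate all 2^4 = 16 messages m ∈ F_2^4.
For each, compute codeword c = mG in F_2^9, then tally its weight.
  m = 0000 → c = 000000000, weight = 0.
  m = 1000 → c = 101010010, weight = 4.
  m = 0100 → c = 111101001, weight = 6.
  m = 1100 → c = 010111011, weight = 6.
  m = 0010 → c = 111001000, weight = 4.
  m = 1010 → c = 010011010, weight = 4.
  m = 0110 → c = 000100001, weight = 2.
  m = 1110 → c = 101110011, weight = 6.
  m = 0001 → c = 010100001, weight = 3.
  m = 1001 → c = 111110011, weight = 7.
  m = 0101 → c = 101001000, weight = 3.
  m = 1101 → c = 000011010, weight = 3.
  m = 0011 → c = 101101001, weight = 5.
  m = 1011 → c = 000111011, weight = 5.
  m = 0111 → c = 010000000, weight = 1.
  m = 1111 → c = 111010010, weight = 5.
Tally weights:
  weight 0: 1 codewords.
  weight 1: 1 codewords.
  weight 2: 1 codewords.
  weight 3: 3 codewords.
  weight 4: 3 codewords.
  weight 5: 3 codewords.
  weight 6: 3 codewords.
  weight 7: 1 codewords.
Minimum distance d = smallest w > 0 with A_w > 0 = 1.
Sanity: Σ A_w = 16 = 2^4 = 16 ✓.


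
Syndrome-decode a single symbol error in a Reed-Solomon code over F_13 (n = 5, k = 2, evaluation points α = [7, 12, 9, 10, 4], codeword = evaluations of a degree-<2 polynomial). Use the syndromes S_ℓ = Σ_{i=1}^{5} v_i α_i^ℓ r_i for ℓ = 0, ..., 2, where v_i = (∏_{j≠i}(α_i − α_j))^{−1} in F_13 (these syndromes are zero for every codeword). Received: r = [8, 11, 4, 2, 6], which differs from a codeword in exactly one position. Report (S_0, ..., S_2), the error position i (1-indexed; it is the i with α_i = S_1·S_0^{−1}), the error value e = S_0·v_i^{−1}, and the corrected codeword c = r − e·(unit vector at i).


S = (1, 4, 3), error at position 5, error magnitude e = 5, c = [8, 11, 4, 2, 1].

Step 1: column multipliers v_i = (∏_{j≠i}(α_i − α_j))^{−1} mod 13.
  i = 1 (α = 7): (7−12)(7−9)(7−10)(7−4) = (−5)·(−2)·(−3)·3 = −90 ≡ 1, so v_1 = 1^{−1} = 1 (mod 13).
  i = 2 (α = 12): (12−7)(12−9)(12−10)(12−4) = 5·3·2·8 = 240 ≡ 6, so v_2 = 6^{−1} = 11 (mod 13).
  i = 3 (α = 9): (9−7)(9−12)(9−10)(9−4) = 2·(−3)·(−1)·5 = 30 ≡ 4, so v_3 = 4^{−1} = 10 (mod 13).
  i = 4 (α = 10): (10−7)(10−12)(10−9)(10−4) = 3·(−2)·1·6 = −36 ≡ 3, so v_4 = 3^{−1} = 9 (mod 13).
  i = 5 (α = 4): (4−7)(4−12)(4−9)(4−10) = (−3)·(−8)·(−5)·(−6) = 720 ≡ 5, so v_5 = 5^{−1} = 8 (mod 13).
  v = [1, 11, 10, 9, 8].
Step 2: syndromes of r = [8, 11, 4, 2, 6] (all sums mod 13).
  S_0 = Σ v_i r_i = 1·8 + 11·11 + 10·4 + 9·2 + 8·6 = 235 ≡ 1.
  S_1 = Σ v_i α_i r_i = 1·7·8 + 11·12·11 + 10·9·4 + 9·10·2 + 8·4·6 = 2240 ≡ 4.
  α_i^2 mod 13 = [10, 1, 3, 9, 3].
  S_2 = Σ v_i α_i^2 r_i = 1·10·8 + 11·1·11 + 10·3·4 + 9·9·2 + 8·3·6 = 627 ≡ 3.
  S = (1, 4, 3) ≠ 0, so r is not a codeword (an error is present).
Step 3: locate the error. For a single error e at position i, S_ℓ = v_i·e·α_i^ℓ, so α_err = S_1/S_0.
  S_0^{−1} = 1^{−1} = 1 (mod 13), so α_err = 4·1 = 4 ≡ 4 = α_5. Error position i = 5.
  Consistency check: S_2/S_1 = 3·10 = 30 ≡ 4 = α_err ✓ (single-error assumption holds).
Step 4: error magnitude e = S_0/v_5 = S_0·∏_{j≠5}(α_5 − α_j) = 1·5 = 5 ≡ 5 (mod 13).
Step 5: correct position 5: c_5 = r_5 − e = 6 − 5 ≡ 1 (mod 13). Hence c = [8, 11, 4, 2, 1].
  Check: interpolating c through the α_i gives m(x) = 9 + 11·x (degree < 2) with m(α_i) = c_i for every i, so c is indeed a codeword.


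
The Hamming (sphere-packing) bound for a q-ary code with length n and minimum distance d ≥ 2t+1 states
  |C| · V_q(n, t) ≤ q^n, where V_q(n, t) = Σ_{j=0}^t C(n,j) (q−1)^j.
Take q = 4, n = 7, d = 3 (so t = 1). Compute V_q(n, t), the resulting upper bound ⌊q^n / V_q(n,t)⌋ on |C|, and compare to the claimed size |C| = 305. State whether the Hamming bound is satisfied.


V_q(n, t) = 22, q^n = 16384, Hamming bound = 744, |C| = 305 ≤ bound (satisfied).

Step 1: Compute V_q(n, t) = Σ_{j=0}^1 C(n, j) (q−1)^j.
  j = 0: C(7,0)·(3)^0 = 1·1 = 1.
  j = 1: C(7,1)·(3)^1 = 7·3 = 21.
  V_q(n, t) = 1 + 21 = 22.
Step 2: q^n = 4^7 = 16384.
Step 3: Hamming bound ⌊q^n / V_q(n,t)⌋ = ⌊16384/22⌋ = 744.
Step 4: Compare |C| = 305 to 744: satisfied.
The claimed |C| lies below the Hamming bound.


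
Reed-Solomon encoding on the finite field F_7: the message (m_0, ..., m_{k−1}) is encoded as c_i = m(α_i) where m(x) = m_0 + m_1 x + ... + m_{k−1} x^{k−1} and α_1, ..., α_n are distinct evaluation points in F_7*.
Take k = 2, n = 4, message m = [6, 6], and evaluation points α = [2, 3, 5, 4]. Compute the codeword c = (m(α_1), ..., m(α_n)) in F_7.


c = [4, 3, 1, 2]

Message polynomial: m(x) = 6 + 6·x (mod 7).
For each evaluation point α_i, compute m(α_i) mod 7:
  α_1 = 2: Horner steps 6 → 4, so m(2) = 4.
  α_2 = 3: Horner steps 6 → 3, so m(3) = 3.
  α_3 = 5: Horner steps 6 → 1, so m(5) = 1.
  α_4 = 4: Horner steps 6 → 2, so m(4) = 2.
Codeword c = [4, 3, 1, 2] ∈ F_7^4.


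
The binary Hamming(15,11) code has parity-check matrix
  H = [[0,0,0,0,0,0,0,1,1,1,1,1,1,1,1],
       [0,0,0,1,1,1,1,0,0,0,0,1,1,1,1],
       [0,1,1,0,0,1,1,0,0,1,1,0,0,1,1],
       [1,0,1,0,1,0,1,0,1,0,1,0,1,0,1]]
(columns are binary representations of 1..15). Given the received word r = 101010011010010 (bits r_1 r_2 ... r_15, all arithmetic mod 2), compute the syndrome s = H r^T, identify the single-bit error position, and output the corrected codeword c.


s = (0, 0, 1, 1)^T, error position = 3, corrected codeword c = 100010011010010

Compute s = H r^T mod 2 one row at a time:
  s_1 = 1 + 1 + 0 + 1 + 0 + 0 + 1 + 0 = 4 ≡ 0 (mod 2).
  s_2 = 0 + 1 + 0 + 0 + 0 + 0 + 1 + 0 = 2 ≡ 0 (mod 2).
  s_3 = 0 + 1 + 0 + 0 + 0 + 1 + 1 + 0 = 3 ≡ 1 (mod 2).
  s_4 = 1 + 1 + 1 + 0 + 1 + 1 + 0 + 0 = 5 ≡ 1 (mod 2).
s = (0, 0, 1, 1)^T — this equals column 3 of H (binary 0011), so error is at position 3.
Correct: flip bit 3 of r = 101010011010010 to get c = 100010011010010.


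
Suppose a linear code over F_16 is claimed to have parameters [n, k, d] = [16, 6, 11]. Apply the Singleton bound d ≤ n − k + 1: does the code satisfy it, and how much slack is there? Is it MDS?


Singleton RHS = n − k + 1 = 11, slack = 0, bound satisfied, MDS.

Singleton bound: d ≤ n − k + 1.
Here n = 16, k = 6, so n − k + 1 = 11.
Given d = 11, check d ≤ 11: YES.
Slack = (n − k + 1) − d = 0.
The code is MDS (slack = 0).
Description: the claimed parameters are [16, 6, 11]_16; such a code would be MDS (meets Singleton bound).


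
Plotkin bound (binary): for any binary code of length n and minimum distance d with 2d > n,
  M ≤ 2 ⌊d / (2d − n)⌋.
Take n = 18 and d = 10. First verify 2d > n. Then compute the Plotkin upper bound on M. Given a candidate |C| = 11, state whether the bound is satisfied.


Plotkin bound M ≤ 10; given |C| = 11 > bound (violated).

Check applicability: 2d = 20, n = 18.
2d − n = 2 > 0, so Plotkin applies.
Compute d/(2d−n) = 10/2 ≈ 5.0000.
⌊d/(2d−n)⌋ = 5.
Plotkin bound: M ≤ 2·5 = 10.
Given |C| = 11, check: VIOLATED.
This |C| is above the Plotkin bound, so no binary code with n = 18, d = 10 and 11 codewords exists.


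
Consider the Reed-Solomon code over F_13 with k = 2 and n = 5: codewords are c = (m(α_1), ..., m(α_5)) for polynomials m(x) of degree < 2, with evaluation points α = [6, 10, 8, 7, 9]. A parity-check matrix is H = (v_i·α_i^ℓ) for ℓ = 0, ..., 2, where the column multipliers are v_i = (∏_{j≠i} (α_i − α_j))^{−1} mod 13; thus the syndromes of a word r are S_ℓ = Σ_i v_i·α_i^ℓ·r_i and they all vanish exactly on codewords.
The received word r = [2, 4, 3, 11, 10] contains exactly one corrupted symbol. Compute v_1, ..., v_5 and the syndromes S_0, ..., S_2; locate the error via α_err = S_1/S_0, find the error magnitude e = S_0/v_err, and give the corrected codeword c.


S = (4, 2, 1), error at position 4, error magnitude e = 2, c = [2, 4, 3, 9, 10].

Step 1: column multipliers v_i = (∏_{j≠i}(α_i − α_j))^{−1} mod 13.
  i = 1 (α = 6): (6−10)(6−8)(6−7)(6−9) = (−4)·(−2)·(−1)·(−3) = 24 ≡ 11, so v_1 = 11^{−1} = 6 (mod 13).
  i = 2 (α = 10): (10−6)(10−8)(10−7)(10−9) = 4·2·3·1 = 24 ≡ 11, so v_2 = 11^{−1} = 6 (mod 13).
  i = 3 (α = 8): (8−6)(8−10)(8−7)(8−9) = 2·(−2)·1·(−1) = 4 ≡ 4, so v_3 = 4^{−1} = 10 (mod 13).
  i = 4 (α = 7): (7−6)(7−10)(7−8)(7−9) = 1·(−3)·(−1)·(−2) = −6 ≡ 7, so v_4 = 7^{−1} = 2 (mod 13).
  i = 5 (α = 9): (9−6)(9−10)(9−8)(9−7) = 3·(−1)·1·2 = −6 ≡ 7, so v_5 = 7^{−1} = 2 (mod 13).
  v = [6, 6, 10, 2, 2].
Step 2: syndromes of r = [2, 4, 3, 11, 10] (all sums mod 13).
  S_0 = Σ v_i r_i = 6·2 + 6·4 + 10·3 + 2·11 + 2·10 = 108 ≡ 4.
  S_1 = Σ v_i α_i r_i = 6·6·2 + 6·10·4 + 10·8·3 + 2·7·11 + 2·9·10 = 886 ≡ 2.
  α_i^2 mod 13 = [10, 9, 12, 10, 3].
  S_2 = Σ v_i α_i^2 r_i = 6·10·2 + 6·9·4 + 10·12·3 + 2·10·11 + 2·3·10 = 976 ≡ 1.
  S = (4, 2, 1) ≠ 0, so r is not a codeword (an error is present).
Step 3: locate the error. For a single error e at position i, S_ℓ = v_i·e·α_i^ℓ, so α_err = S_1/S_0.
  S_0^{−1} = 4^{−1} = 10 (mod 13), so α_err = 2·10 = 20 ≡ 7 = α_4. Error position i = 4.
  Consistency check: S_2/S_1 = 1·7 = 7 ≡ 7 = α_err ✓ (single-error assumption holds).
Step 4: error magnitude e = S_0/v_4 = S_0·∏_{j≠4}(α_4 − α_j) = 4·7 = 28 ≡ 2 (mod 13).
Step 5: correct position 4: c_4 = r_4 − e = 11 − 2 ≡ 9 (mod 13). Hence c = [2, 4, 3, 9, 10].
  Check: interpolating c through the α_i gives m(x) = 12 + 7·x (degree < 2) with m(α_i) = c_i for every i, so c is indeed a codeword.


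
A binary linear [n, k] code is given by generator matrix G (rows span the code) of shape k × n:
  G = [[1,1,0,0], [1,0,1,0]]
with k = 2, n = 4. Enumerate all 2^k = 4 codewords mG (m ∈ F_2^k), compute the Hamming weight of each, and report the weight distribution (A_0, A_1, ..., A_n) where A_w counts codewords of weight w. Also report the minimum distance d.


Weight distribution: A_0 = 1, A_2 = 3. Minimum distance d = 2.

Enumerate all 2^2 = 4 messages m ∈ F_2^2.
For each, compute codeword c = mG in F_2^4, then tally its weight.
  m = 00 → c = 0000, weight = 0.
  m = 10 → c = 1100, weight = 2.
  m = 01 → c = 1010, weight = 2.
  m = 11 → c = 0110, weight = 2.
Tally weights:
  weight 0: 1 codewords.
  weight 2: 3 codewords.
Minimum distance d = smallest w > 0 with A_w > 0 = 2.
Sanity: Σ A_w = 4 = 2^2 = 4 ✓.


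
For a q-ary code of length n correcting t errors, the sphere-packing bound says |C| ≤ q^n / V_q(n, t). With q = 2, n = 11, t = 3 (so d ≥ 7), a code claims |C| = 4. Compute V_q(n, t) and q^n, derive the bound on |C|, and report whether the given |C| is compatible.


V_q(n, t) = 232, q^n = 2048, Hamming bound = 8, |C| = 4 ≤ bound (satisfied).

Step 1: Compute V_q(n, t) = Σ_{j=0}^3 C(n, j) (q−1)^j.
  j = 0: C(11,0)·(1)^0 = 1·1 = 1.
  j = 1: C(11,1)·(1)^1 = 11·1 = 11.
  j = 2: C(11,2)·(1)^2 = 55·1 = 55.
  j = 3: C(11,3)·(1)^3 = 165·1 = 165.
  V_q(n, t) = 1 + 11 + 55 + 165 = 232.
Step 2: q^n = 2^11 = 2048.
Step 3: Hamming bound ⌊q^n / V_q(n,t)⌋ = ⌊2048/232⌋ = 8.
Step 4: Compare |C| = 4 to 8: satisfied.
The claimed |C| lies below the Hamming bound.


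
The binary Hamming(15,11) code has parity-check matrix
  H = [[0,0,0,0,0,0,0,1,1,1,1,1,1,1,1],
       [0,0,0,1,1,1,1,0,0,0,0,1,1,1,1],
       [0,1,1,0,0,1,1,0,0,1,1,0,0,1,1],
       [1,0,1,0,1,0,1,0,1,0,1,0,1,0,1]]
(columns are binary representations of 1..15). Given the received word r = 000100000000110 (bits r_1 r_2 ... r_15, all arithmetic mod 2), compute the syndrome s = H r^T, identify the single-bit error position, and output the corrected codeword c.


s = (0, 1, 1, 1)^T, error position = 7, corrected codeword c = 000100100000110

Compute s = H r^T mod 2 one row at a time:
  s_1 = 0 + 0 + 0 + 0 + 0 + 1 + 1 + 0 = 2 ≡ 0 (mod 2).
  s_2 = 1 + 0 + 0 + 0 + 0 + 1 + 1 + 0 = 3 ≡ 1 (mod 2).
  s_3 = 0 + 0 + 0 + 0 + 0 + 0 + 1 + 0 = 1 ≡ 1 (mod 2).
  s_4 = 0 + 0 + 0 + 0 + 0 + 0 + 1 + 0 = 1 ≡ 1 (mod 2).
s = (0, 1, 1, 1)^T — this equals column 7 of H (binary 0111), so error is at position 7.
Correct: flip bit 7 of r = 000100000000110 to get c = 000100100000110.


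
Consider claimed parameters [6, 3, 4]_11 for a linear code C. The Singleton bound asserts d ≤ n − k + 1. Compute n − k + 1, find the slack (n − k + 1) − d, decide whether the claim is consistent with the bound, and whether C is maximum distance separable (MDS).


Singleton RHS = n − k + 1 = 4, slack = 0, bound satisfied, MDS.

Singleton bound: d ≤ n − k + 1.
Here n = 6, k = 3, so n − k + 1 = 4.
Given d = 4, check d ≤ 4: YES.
Slack = (n − k + 1) − d = 0.
The code is MDS (slack = 0).
Description: the claimed parameters are [6, 3, 4]_11; such a code would be MDS (meets Singleton bound).


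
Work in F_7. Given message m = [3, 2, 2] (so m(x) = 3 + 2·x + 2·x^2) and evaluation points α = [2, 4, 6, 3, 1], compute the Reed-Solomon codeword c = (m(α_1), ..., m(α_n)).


c = [1, 1, 3, 6, 0]

Message polynomial: m(x) = 3 + 2·x + 2·x^2 (mod 7).
For each evaluation point α_i, compute m(α_i) mod 7:
  α_1 = 2: Horner steps 2 → 6 → 1, so m(2) = 1.
  α_2 = 4: Horner steps 2 → 3 → 1, so m(4) = 1.
  α_3 = 6: Horner steps 2 → 0 → 3, so m(6) = 3.
  α_4 = 3: Horner steps 2 → 1 → 6, so m(3) = 6.
  α_5 = 1: Horner steps 2 → 4 → 0, so m(1) = 0.
Codeword c = [1, 1, 3, 6, 0] ∈ F_7^5.


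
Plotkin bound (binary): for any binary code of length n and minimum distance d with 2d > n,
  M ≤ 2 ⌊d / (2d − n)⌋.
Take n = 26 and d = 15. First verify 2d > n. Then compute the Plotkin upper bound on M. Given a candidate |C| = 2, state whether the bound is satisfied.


Plotkin bound M ≤ 6; given |C| = 2 ≤ bound (satisfied).

Check applicability: 2d = 30, n = 26.
2d − n = 4 > 0, so Plotkin applies.
Compute d/(2d−n) = 15/4 ≈ 3.7500.
⌊d/(2d−n)⌋ = 3.
Plotkin bound: M ≤ 2·3 = 6.
Given |C| = 2, check: satisfied.
This |C| is below the Plotkin bound.


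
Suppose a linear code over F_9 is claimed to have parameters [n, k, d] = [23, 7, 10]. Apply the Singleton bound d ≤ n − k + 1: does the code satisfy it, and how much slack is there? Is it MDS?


Singleton RHS = n − k + 1 = 17, slack = 7, bound satisfied, not MDS.

Singleton bound: d ≤ n − k + 1.
Here n = 23, k = 7, so n − k + 1 = 17.
Given d = 10, check d ≤ 17: YES.
Slack = (n − k + 1) − d = 7.
The code is NOT MDS (slack = 7 > 0).
Description: the claimed parameters are [23, 7, 10]_9; such a code would be non-MDS.


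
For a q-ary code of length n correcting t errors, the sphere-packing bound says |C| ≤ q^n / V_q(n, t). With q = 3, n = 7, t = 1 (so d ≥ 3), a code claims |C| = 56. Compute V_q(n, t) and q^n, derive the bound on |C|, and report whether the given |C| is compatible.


V_q(n, t) = 15, q^n = 2187, Hamming bound = 145, |C| = 56 ≤ bound (satisfied).

Step 1: Compute V_q(n, t) = Σ_{j=0}^1 C(n, j) (q−1)^j.
  j = 0: C(7,0)·(2)^0 = 1·1 = 1.
  j = 1: C(7,1)·(2)^1 = 7·2 = 14.
  V_q(n, t) = 1 + 14 = 15.
Step 2: q^n = 3^7 = 2187.
Step 3: Hamming bound ⌊q^n / V_q(n,t)⌋ = ⌊2187/15⌋ = 145.
Step 4: Compare |C| = 56 to 145: satisfied.
The claimed |C| lies below the Hamming bound.


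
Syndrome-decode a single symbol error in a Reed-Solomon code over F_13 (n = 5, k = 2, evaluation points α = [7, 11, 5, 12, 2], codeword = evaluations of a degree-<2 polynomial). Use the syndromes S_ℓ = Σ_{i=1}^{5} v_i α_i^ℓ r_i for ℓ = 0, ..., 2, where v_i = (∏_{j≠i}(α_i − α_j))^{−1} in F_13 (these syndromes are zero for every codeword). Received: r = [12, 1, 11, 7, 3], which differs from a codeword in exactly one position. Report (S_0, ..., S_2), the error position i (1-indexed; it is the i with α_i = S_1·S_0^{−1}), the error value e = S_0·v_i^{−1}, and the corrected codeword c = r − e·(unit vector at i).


S = (1, 12, 1), error at position 4, error magnitude e = 12, c = [12, 1, 11, 8, 3].

Step 1: column multipliers v_i = (∏_{j≠i}(α_i − α_j))^{−1} mod 13.
  i = 1 (α = 7): (7−11)(7−5)(7−12)(7−2) = (−4)·2·(−5)·5 = 200 ≡ 5, so v_1 = 5^{−1} = 8 (mod 13).
  i = 2 (α = 11): (11−7)(11−5)(11−12)(11−2) = 4·6·(−1)·9 = −216 ≡ 5, so v_2 = 5^{−1} = 8 (mod 13).
  i = 3 (α = 5): (5−7)(5−11)(5−12)(5−2) = (−2)·(−6)·(−7)·3 = −252 ≡ 8, so v_3 = 8^{−1} = 5 (mod 13).
  i = 4 (α = 12): (12−7)(12−11)(12−5)(12−2) = 5·1·7·10 = 350 ≡ 12, so v_4 = 12^{−1} = 12 (mod 13).
  i = 5 (α = 2): (2−7)(2−11)(2−5)(2−12) = (−5)·(−9)·(−3)·(−10) = 1350 ≡ 11, so v_5 = 11^{−1} = 6 (mod 13).
  v = [8, 8, 5, 12, 6].
Step 2: syndromes of r = [12, 1, 11, 7, 3] (all sums mod 13).
  S_0 = Σ v_i r_i = 8·12 + 8·1 + 5·11 + 12·7 + 6·3 = 261 ≡ 1.
  S_1 = Σ v_i α_i r_i = 8·7·12 + 8·11·1 + 5·5·11 + 12·12·7 + 6·2·3 = 2079 ≡ 12.
  α_i^2 mod 13 = [10, 4, 12, 1, 4].
  S_2 = Σ v_i α_i^2 r_i = 8·10·12 + 8·4·1 + 5·12·11 + 12·1·7 + 6·4·3 = 1808 ≡ 1.
  S = (1, 12, 1) ≠ 0, so r is not a codeword (an error is present).
Step 3: locate the error. For a single error e at position i, S_ℓ = v_i·e·α_i^ℓ, so α_err = S_1/S_0.
  S_0^{−1} = 1^{−1} = 1 (mod 13), so α_err = 12·1 = 12 ≡ 12 = α_4. Error position i = 4.
  Consistency check: S_2/S_1 = 1·12 = 12 ≡ 12 = α_err ✓ (single-error assumption holds).
Step 4: error magnitude e = S_0/v_4 = S_0·∏_{j≠4}(α_4 − α_j) = 1·12 = 12 ≡ 12 (mod 13).
Step 5: correct position 4: c_4 = r_4 − e = 7 − 12 ≡ 8 (mod 13). Hence c = [12, 1, 11, 8, 3].
  Check: interpolating c through the α_i gives m(x) = 2 + 7·x (degree < 2) with m(α_i) = c_i for every i, so c is indeed a codeword.


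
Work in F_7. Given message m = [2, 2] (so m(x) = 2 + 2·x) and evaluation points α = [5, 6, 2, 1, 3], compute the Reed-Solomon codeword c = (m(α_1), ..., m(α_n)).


c = [5, 0, 6, 4, 1]

Message polynomial: m(x) = 2 + 2·x (mod 7).
For each evaluation point α_i, compute m(α_i) mod 7:
  α_1 = 5: Horner steps 2 → 5, so m(5) = 5.
  α_2 = 6: Horner steps 2 → 0, so m(6) = 0.
  α_3 = 2: Horner steps 2 → 6, so m(2) = 6.
  α_4 = 1: Horner steps 2 → 4, so m(1) = 4.
  α_5 = 3: Horner steps 2 → 1, so m(3) = 1.
Codeword c = [5, 0, 6, 4, 1] ∈ F_7^5.


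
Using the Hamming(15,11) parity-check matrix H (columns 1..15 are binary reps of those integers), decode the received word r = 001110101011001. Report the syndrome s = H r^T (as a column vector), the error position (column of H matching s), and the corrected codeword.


s = (0, 1, 0, 0)^T, error position = 4, corrected codeword c = 001010101011001

Compute s = H r^T mod 2 one row at a time:
  s_1 = 0 + 1 + 0 + 1 + 1 + 0 + 0 + 1 = 4 ≡ 0 (mod 2).
  s_2 = 1 + 1 + 0 + 1 + 1 + 0 + 0 + 1 = 5 ≡ 1 (mod 2).
  s_3 = 0 + 1 + 0 + 1 + 0 + 1 + 0 + 1 = 4 ≡ 0 (mod 2).
  s_4 = 0 + 1 + 1 + 1 + 1 + 1 + 0 + 1 = 6 ≡ 0 (mod 2).
s = (0, 1, 0, 0)^T — this equals column 4 of H (binary 0100), so error is at position 4.
Correct: flip bit 4 of r = 001110101011001 to get c = 001010101011001.


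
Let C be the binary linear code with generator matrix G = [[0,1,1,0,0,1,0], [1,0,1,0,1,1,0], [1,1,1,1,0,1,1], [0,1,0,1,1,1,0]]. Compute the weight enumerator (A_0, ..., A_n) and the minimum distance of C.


Weight distribution: A_0 = 1, A_2 = 1, A_3 = 6, A_4 = 5, A_5 = 2, A_6 = 1. Minimum distance d = 2.

Enumerate all 2^4 = 16 messages m ∈ F_2^4.
For each, compute codeword c = mG in F_2^7, then tally its weight.
  m = 0000 → c = 0000000, weight = 0.
  m = 1000 → c = 0110010, weight = 3.
  m = 0100 → c = 1010110, weight = 4.
  m = 1100 → c = 1100100, weight = 3.
  m = 0010 → c = 1111011, weight = 6.
  m = 1010 → c = 1001001, weight = 3.
  m = 0110 → c = 0101101, weight = 4.
  m = 1110 → c = 0011111, weight = 5.
  m = 0001 → c = 0101110, weight = 4.
  m = 1001 → c = 0011100, weight = 3.
  m = 0101 → c = 1111000, weight = 4.
  m = 1101 → c = 1001010, weight = 3.
  m = 0011 → c = 1010101, weight = 4.
  m = 1011 → c = 1100111, weight = 5.
  m = 0111 → c = 0000011, weight = 2.
  m = 1111 → c = 0110001, weight = 3.
Tally weights:
  weight 0: 1 codewords.
  weight 2: 1 codewords.
  weight 3: 6 codewords.
  weight 4: 5 codewords.
  weight 5: 2 codewords.
  weight 6: 1 codewords.
Minimum distance d = smallest w > 0 with A_w > 0 = 2.
Sanity: Σ A_w = 16 = 2^4 = 16 ✓.


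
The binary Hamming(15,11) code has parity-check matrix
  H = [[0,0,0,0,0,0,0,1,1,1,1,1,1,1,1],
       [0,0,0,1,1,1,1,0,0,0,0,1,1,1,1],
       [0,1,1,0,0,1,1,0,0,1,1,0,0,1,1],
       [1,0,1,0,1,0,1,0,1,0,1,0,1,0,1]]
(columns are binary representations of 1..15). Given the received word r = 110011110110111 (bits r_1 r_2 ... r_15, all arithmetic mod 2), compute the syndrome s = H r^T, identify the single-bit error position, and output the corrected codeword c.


s = (0, 0, 1, 0)^T, error position = 2, corrected codeword c = 100011110110111

Compute s = H r^T mod 2 one row at a time:
  s_1 = 1 + 0 + 1 + 1 + 0 + 1 + 1 + 1 = 6 ≡ 0 (mod 2).
  s_2 = 0 + 1 + 1 + 1 + 0 + 1 + 1 + 1 = 6 ≡ 0 (mod 2).
  s_3 = 1 + 0 + 1 + 1 + 1 + 1 + 1 + 1 = 7 ≡ 1 (mod 2).
  s_4 = 1 + 0 + 1 + 1 + 0 + 1 + 1 + 1 = 6 ≡ 0 (mod 2).
s = (0, 0, 1, 0)^T — this equals column 2 of H (binary 0010), so error is at position 2.
Correct: flip bit 2 of r = 110011110110111 to get c = 100011110110111.


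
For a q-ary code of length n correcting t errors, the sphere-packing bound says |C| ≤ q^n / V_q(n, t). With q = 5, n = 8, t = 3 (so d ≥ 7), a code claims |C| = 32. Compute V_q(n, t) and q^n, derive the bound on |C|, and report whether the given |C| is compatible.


V_q(n, t) = 4065, q^n = 390625, Hamming bound = 96, |C| = 32 ≤ bound (satisfied).

Step 1: Compute V_q(n, t) = Σ_{j=0}^3 C(n, j) (q−1)^j.
  j = 0: C(8,0)·(4)^0 = 1·1 = 1.
  j = 1: C(8,1)·(4)^1 = 8·4 = 32.
  j = 2: C(8,2)·(4)^2 = 28·16 = 448.
  j = 3: C(8,3)·(4)^3 = 56·64 = 3584.
  V_q(n, t) = 1 + 32 + 448 + 3584 = 4065.
Step 2: q^n = 5^8 = 390625.
Step 3: Hamming bound ⌊q^n / V_q(n,t)⌋ = ⌊390625/4065⌋ = 96.
Step 4: Compare |C| = 32 to 96: satisfied.
The claimed |C| lies below the Hamming bound.


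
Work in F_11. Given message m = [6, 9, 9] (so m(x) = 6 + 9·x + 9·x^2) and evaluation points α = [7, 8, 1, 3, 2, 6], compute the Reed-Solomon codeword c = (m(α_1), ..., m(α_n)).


c = [4, 5, 2, 4, 5, 10]

Message polynomial: m(x) = 6 + 9·x + 9·x^2 (mod 11).
For each evaluation point α_i, compute m(α_i) mod 11:
  α_1 = 7: Horner steps 9 → 6 → 4, so m(7) = 4.
  α_2 = 8: Horner steps 9 → 4 → 5, so m(8) = 5.
  α_3 = 1: Horner steps 9 → 7 → 2, so m(1) = 2.
  α_4 = 3: Horner steps 9 → 3 → 4, so m(3) = 4.
  α_5 = 2: Horner steps 9 → 5 → 5, so m(2) = 5.
  α_6 = 6: Horner steps 9 → 8 → 10, so m(6) = 10.
Codeword c = [4, 5, 2, 4, 5, 10] ∈ F_11^6.


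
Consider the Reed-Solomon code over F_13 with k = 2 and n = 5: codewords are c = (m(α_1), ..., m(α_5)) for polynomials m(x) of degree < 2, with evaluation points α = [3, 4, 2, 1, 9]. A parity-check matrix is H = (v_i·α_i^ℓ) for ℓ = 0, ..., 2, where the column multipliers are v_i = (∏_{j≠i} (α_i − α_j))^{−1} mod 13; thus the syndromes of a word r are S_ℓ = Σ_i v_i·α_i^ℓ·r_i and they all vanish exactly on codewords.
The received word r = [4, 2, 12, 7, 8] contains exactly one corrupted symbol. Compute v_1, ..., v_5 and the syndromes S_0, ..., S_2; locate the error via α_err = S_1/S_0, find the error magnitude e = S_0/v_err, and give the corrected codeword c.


S = (5, 7, 2), error at position 2, error magnitude e = 6, c = [4, 9, 12, 7, 8].

Step 1: column multipliers v_i = (∏_{j≠i}(α_i − α_j))^{−1} mod 13.
  i = 1 (α = 3): (3−4)(3−2)(3−1)(3−9) = (−1)·1·2·(−6) = 12 ≡ 12, so v_1 = 12^{−1} = 12 (mod 13).
  i = 2 (α = 4): (4−3)(4−2)(4−1)(4−9) = 1·2·3·(−5) = −30 ≡ 9, so v_2 = 9^{−1} = 3 (mod 13).
  i = 3 (α = 2): (2−3)(2−4)(2−1)(2−9) = (−1)·(−2)·1·(−7) = −14 ≡ 12, so v_3 = 12^{−1} = 12 (mod 13).
  i = 4 (α = 1): (1−3)(1−4)(1−2)(1−9) = (−2)·(−3)·(−1)·(−8) = 48 ≡ 9, so v_4 = 9^{−1} = 3 (mod 13).
  i = 5 (α = 9): (9−3)(9−4)(9−2)(9−1) = 6·5·7·8 = 1680 ≡ 3, so v_5 = 3^{−1} = 9 (mod 13).
  v = [12, 3, 12, 3, 9].
Step 2: syndromes of r = [4, 2, 12, 7, 8] (all sums mod 13).
  S_0 = Σ v_i r_i = 12·4 + 3·2 + 12·12 + 3·7 + 9·8 = 291 ≡ 5.
  S_1 = Σ v_i α_i r_i = 12·3·4 + 3·4·2 + 12·2·12 + 3·1·7 + 9·9·8 = 1125 ≡ 7.
  α_i^2 mod 13 = [9, 3, 4, 1, 3].
  S_2 = Σ v_i α_i^2 r_i = 12·9·4 + 3·3·2 + 12·4·12 + 3·1·7 + 9·3·8 = 1263 ≡ 2.
  S = (5, 7, 2) ≠ 0, so r is not a codeword (an error is present).
Step 3: locate the error. For a single error e at position i, S_ℓ = v_i·e·α_i^ℓ, so α_err = S_1/S_0.
  S_0^{−1} = 5^{−1} = 8 (mod 13), so α_err = 7·8 = 56 ≡ 4 = α_2. Error position i = 2.
  Consistency check: S_2/S_1 = 2·2 = 4 ≡ 4 = α_err ✓ (single-error assumption holds).
Step 4: error magnitude e = S_0/v_2 = S_0·∏_{j≠2}(α_2 − α_j) = 5·9 = 45 ≡ 6 (mod 13).
Step 5: correct position 2: c_2 = r_2 − e = 2 − 6 ≡ 9 (mod 13). Hence c = [4, 9, 12, 7, 8].
  Check: interpolating c through the α_i gives m(x) = 2 + 5·x (degree < 2) with m(α_i) = c_i for every i, so c is indeed a codeword.


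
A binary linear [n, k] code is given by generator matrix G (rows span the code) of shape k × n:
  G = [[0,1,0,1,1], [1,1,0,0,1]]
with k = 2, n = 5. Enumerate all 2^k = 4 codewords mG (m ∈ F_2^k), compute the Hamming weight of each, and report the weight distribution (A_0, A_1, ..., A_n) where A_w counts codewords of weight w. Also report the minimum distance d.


Weight distribution: A_0 = 1, A_2 = 1, A_3 = 2. Minimum distance d = 2.

Enumerate all 2^2 = 4 messages m ∈ F_2^2.
For each, compute codeword c = mG in F_2^5, then tally its weight.
  m = 00 → c = 00000, weight = 0.
  m = 10 → c = 01011, weight = 3.
  m = 01 → c = 11001, weight = 3.
  m = 11 → c = 10010, weight = 2.
Tally weights:
  weight 0: 1 codewords.
  weight 2: 1 codewords.
  weight 3: 2 codewords.
Minimum distance d = smallest w > 0 with A_w > 0 = 2.
Sanity: Σ A_w = 4 = 2^2 = 4 ✓.


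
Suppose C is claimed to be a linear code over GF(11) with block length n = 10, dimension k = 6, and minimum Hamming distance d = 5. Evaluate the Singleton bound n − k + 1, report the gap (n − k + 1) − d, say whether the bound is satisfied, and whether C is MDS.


Singleton RHS = n − k + 1 = 5, slack = 0, bound satisfied, MDS.

Singleton bound: d ≤ n − k + 1.
Here n = 10, k = 6, so n − k + 1 = 5.
Given d = 5, check d ≤ 5: YES.
Slack = (n − k + 1) − d = 0.
The code is MDS (slack = 0).
Description: the claimed parameters are [10, 6, 5]_11; such a code would be MDS (meets Singleton bound).


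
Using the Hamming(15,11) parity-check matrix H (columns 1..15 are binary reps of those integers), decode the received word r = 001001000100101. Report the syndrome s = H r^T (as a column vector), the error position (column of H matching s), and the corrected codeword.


s = (1, 1, 0, 1)^T, error position = 13, corrected codeword c = 001001000100001

Compute s = H r^T mod 2 one row at a time:
  s_1 = 0 + 0 + 1 + 0 + 0 + 1 + 0 + 1 = 3 ≡ 1 (mod 2).
  s_2 = 0 + 0 + 1 + 0 + 0 + 1 + 0 + 1 = 3 ≡ 1 (mod 2).
  s_3 = 0 + 1 + 1 + 0 + 1 + 0 + 0 + 1 = 4 ≡ 0 (mod 2).
  s_4 = 0 + 1 + 0 + 0 + 0 + 0 + 1 + 1 = 3 ≡ 1 (mod 2).
s = (1, 1, 0, 1)^T — this equals column 13 of H (binary 1101), so error is at position 13.
Correct: flip bit 13 of r = 001001000100101 to get c = 001001000100001.


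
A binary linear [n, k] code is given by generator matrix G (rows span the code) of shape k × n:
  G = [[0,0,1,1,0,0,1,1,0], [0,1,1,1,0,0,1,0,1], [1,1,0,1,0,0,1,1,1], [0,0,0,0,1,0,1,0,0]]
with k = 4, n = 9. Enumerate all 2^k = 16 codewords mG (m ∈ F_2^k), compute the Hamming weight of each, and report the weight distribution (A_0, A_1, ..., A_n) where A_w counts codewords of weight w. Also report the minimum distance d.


Weight distribution: A_0 = 1, A_2 = 1, A_3 = 4, A_4 = 3, A_5 = 4, A_6 = 3. Minimum distance d = 2.

Enumerate all 2^4 = 16 messages m ∈ F_2^4.
For each, compute codeword c = mG in F_2^9, then tally its weight.
  m = 0000 → c = 000000000, weight = 0.
  m = 1000 → c = 001100110, weight = 4.
  m = 0100 → c = 011100101, weight = 5.
  m = 1100 → c = 010000011, weight = 3.
  m = 0010 → c = 110100111, weight = 6.
  m = 1010 → c = 111000001, weight = 4.
  m = 0110 → c = 101000010, weight = 3.
  m = 1110 → c = 100100100, weight = 3.
  m = 0001 → c = 000010100, weight = 2.
  m = 1001 → c = 001110010, weight = 4.
  m = 0101 → c = 011110001, weight = 5.
  m = 1101 → c = 010010111, weight = 5.
  m = 0011 → c = 110110011, weight = 6.
  m = 1011 → c = 111010101, weight = 6.
  m = 0111 → c = 101010110, weight = 5.
  m = 1111 → c = 100110000, weight = 3.
Tally weights:
  weight 0: 1 codewords.
  weight 2: 1 codewords.
  weight 3: 4 codewords.
  weight 4: 3 codewords.
  weight 5: 4 codewords.
  weight 6: 3 codewords.
Minimum distance d = smallest w > 0 with A_w > 0 = 2.
Sanity: Σ A_w = 16 = 2^4 = 16 ✓.


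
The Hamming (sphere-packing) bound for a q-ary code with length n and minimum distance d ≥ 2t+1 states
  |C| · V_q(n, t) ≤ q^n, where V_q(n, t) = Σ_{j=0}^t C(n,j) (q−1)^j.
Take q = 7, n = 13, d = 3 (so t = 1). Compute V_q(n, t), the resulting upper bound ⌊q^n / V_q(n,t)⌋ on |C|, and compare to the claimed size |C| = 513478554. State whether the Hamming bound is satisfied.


V_q(n, t) = 79, q^n = 96889010407, Hamming bound = 1226443169, |C| = 513478554 ≤ bound (satisfied).

Step 1: Compute V_q(n, t) = Σ_{j=0}^1 C(n, j) (q−1)^j.
  j = 0: C(13,0)·(6)^0 = 1·1 = 1.
  j = 1: C(13,1)·(6)^1 = 13·6 = 78.
  V_q(n, t) = 1 + 78 = 79.
Step 2: q^n = 7^13 = 96889010407.
Step 3: Hamming bound ⌊q^n / V_q(n,t)⌋ = ⌊96889010407/79⌋ = 1226443169.
Step 4: Compare |C| = 513478554 to 1226443169: satisfied.
The claimed |C| lies below the Hamming bound.


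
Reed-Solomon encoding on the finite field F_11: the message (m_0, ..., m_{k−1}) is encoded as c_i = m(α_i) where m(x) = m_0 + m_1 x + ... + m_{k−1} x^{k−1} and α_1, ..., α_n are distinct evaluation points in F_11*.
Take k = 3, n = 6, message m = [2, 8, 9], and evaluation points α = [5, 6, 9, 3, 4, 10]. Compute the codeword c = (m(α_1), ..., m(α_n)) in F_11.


c = [3, 0, 0, 8, 2, 3]

Message polynomial: m(x) = 2 + 8·x + 9·x^2 (mod 11).
For each evaluation point α_i, compute m(α_i) mod 11:
  α_1 = 5: Horner steps 9 → 9 → 3, so m(5) = 3.
  α_2 = 6: Horner steps 9 → 7 → 0, so m(6) = 0.
  α_3 = 9: Horner steps 9 → 1 → 0, so m(9) = 0.
  α_4 = 3: Horner steps 9 → 2 → 8, so m(3) = 8.
  α_5 = 4: Horner steps 9 → 0 → 2, so m(4) = 2.
  α_6 = 10: Horner steps 9 → 10 → 3, so m(10) = 3.
Codeword c = [3, 0, 0, 8, 2, 3] ∈ F_11^6.


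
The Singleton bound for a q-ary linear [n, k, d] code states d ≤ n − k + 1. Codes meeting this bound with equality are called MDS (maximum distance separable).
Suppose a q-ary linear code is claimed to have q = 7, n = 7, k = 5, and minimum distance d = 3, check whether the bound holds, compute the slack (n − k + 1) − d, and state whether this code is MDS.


Singleton RHS = n − k + 1 = 3, slack = 0, bound satisfied, MDS.

Singleton bound: d ≤ n − k + 1.
Here n = 7, k = 5, so n − k + 1 = 3.
Given d = 3, check d ≤ 3: YES.
Slack = (n − k + 1) − d = 0.
The code is MDS (slack = 0).
Description: the claimed parameters are [7, 5, 3]_7; such a code would be MDS (meets Singleton bound).


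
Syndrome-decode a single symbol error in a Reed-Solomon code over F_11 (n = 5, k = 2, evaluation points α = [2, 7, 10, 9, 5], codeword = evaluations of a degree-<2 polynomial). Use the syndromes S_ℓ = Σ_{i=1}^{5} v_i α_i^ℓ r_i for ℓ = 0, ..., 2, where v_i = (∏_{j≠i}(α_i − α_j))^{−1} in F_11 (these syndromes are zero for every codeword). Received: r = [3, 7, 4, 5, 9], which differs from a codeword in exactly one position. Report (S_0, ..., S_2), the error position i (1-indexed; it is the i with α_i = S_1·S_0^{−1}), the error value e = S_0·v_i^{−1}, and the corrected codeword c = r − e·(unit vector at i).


S = (6, 1, 2), error at position 1, error magnitude e = 2, c = [1, 7, 4, 5, 9].

Step 1: column multipliers v_i = (∏_{j≠i}(α_i − α_j))^{−1} mod 11.
  i = 1 (α = 2): (2−7)(2−10)(2−9)(2−5) = (−5)·(−8)·(−7)·(−3) = 840 ≡ 4, so v_1 = 4^{−1} = 3 (mod 11).
  i = 2 (α = 7): (7−2)(7−10)(7−9)(7−5) = 5·(−3)·(−2)·2 = 60 ≡ 5, so v_2 = 5^{−1} = 9 (mod 11).
  i = 3 (α = 10): (10−2)(10−7)(10−9)(10−5) = 8·3·1·5 = 120 ≡ 10, so v_3 = 10^{−1} = 10 (mod 11).
  i = 4 (α = 9): (9−2)(9−7)(9−10)(9−5) = 7·2·(−1)·4 = −56 ≡ 10, so v_4 = 10^{−1} = 10 (mod 11).
  i = 5 (α = 5): (5−2)(5−7)(5−10)(5−9) = 3·(−2)·(−5)·(−4) = −120 ≡ 1, so v_5 = 1^{−1} = 1 (mod 11).
  v = [3, 9, 10, 10, 1].
Step 2: syndromes of r = [3, 7, 4, 5, 9] (all sums mod 11).
  S_0 = Σ v_i r_i = 3·3 + 9·7 + 10·4 + 10·5 + 1·9 = 171 ≡ 6.
  S_1 = Σ v_i α_i r_i = 3·2·3 + 9·7·7 + 10·10·4 + 10·9·5 + 1·5·9 = 1354 ≡ 1.
  α_i^2 mod 11 = [4, 5, 1, 4, 3].
  S_2 = Σ v_i α_i^2 r_i = 3·4·3 + 9·5·7 + 10·1·4 + 10·4·5 + 1·3·9 = 618 ≡ 2.
  S = (6, 1, 2) ≠ 0, so r is not a codeword (an error is present).
Step 3: locate the error. For a single error e at position i, S_ℓ = v_i·e·α_i^ℓ, so α_err = S_1/S_0.
  S_0^{−1} = 6^{−1} = 2 (mod 11), so α_err = 1·2 = 2 ≡ 2 = α_1. Error position i = 1.
  Consistency check: S_2/S_1 = 2·1 = 2 ≡ 2 = α_err ✓ (single-error assumption holds).
Step 4: error magnitude e = S_0/v_1 = S_0·∏_{j≠1}(α_1 − α_j) = 6·4 = 24 ≡ 2 (mod 11).
Step 5: correct position 1: c_1 = r_1 − e = 3 − 2 ≡ 1 (mod 11). Hence c = [1, 7, 4, 5, 9].
  Check: interpolating c through the α_i gives m(x) = 3 + 10·x (degree < 2) with m(α_i) = c_i for every i, so c is indeed a codeword.


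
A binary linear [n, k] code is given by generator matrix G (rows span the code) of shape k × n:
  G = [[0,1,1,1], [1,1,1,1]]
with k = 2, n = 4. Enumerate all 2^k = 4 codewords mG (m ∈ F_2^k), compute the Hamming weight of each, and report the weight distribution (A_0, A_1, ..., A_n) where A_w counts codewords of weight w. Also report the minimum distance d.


Weight distribution: A_0 = 1, A_1 = 1, A_3 = 1, A_4 = 1. Minimum distance d = 1.

Enumerate all 2^2 = 4 messages m ∈ F_2^2.
For each, compute codeword c = mG in F_2^4, then tally its weight.
  m = 00 → c = 0000, weight = 0.
  m = 10 → c = 0111, weight = 3.
  m = 01 → c = 1111, weight = 4.
  m = 11 → c = 1000, weight = 1.
Tally weights:
  weight 0: 1 codewords.
  weight 1: 1 codewords.
  weight 3: 1 codewords.
  weight 4: 1 codewords.
Minimum distance d = smallest w > 0 with A_w > 0 = 1.
Sanity: Σ A_w = 4 = 2^2 = 4 ✓.


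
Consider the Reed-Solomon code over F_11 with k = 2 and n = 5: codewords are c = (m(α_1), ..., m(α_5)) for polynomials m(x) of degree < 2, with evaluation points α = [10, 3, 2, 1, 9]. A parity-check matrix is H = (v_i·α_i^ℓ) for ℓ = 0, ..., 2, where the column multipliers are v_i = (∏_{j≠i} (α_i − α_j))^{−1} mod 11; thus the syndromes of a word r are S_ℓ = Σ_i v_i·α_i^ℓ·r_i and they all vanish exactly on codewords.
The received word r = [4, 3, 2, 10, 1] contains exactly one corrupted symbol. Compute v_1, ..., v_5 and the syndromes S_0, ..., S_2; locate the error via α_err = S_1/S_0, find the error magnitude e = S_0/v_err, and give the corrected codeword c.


S = (6, 7, 10), error at position 2, error magnitude e = 9, c = [4, 5, 2, 10, 1].

Step 1: column multipliers v_i = (∏_{j≠i}(α_i − α_j))^{−1} mod 11.
  i = 1 (α = 10): (10−3)(10−2)(10−1)(10−9) = 7·8·9·1 = 504 ≡ 9, so v_1 = 9^{−1} = 5 (mod 11).
  i = 2 (α = 3): (3−10)(3−2)(3−1)(3−9) = (−7)·1·2·(−6) = 84 ≡ 7, so v_2 = 7^{−1} = 8 (mod 11).
  i = 3 (α = 2): (2−10)(2−3)(2−1)(2−9) = (−8)·(−1)·1·(−7) = −56 ≡ 10, so v_3 = 10^{−1} = 10 (mod 11).
  i = 4 (α = 1): (1−10)(1−3)(1−2)(1−9) = (−9)·(−2)·(−1)·(−8) = 144 ≡ 1, so v_4 = 1^{−1} = 1 (mod 11).
  i = 5 (α = 9): (9−10)(9−3)(9−2)(9−1) = (−1)·6·7·8 = −336 ≡ 5, so v_5 = 5^{−1} = 9 (mod 11).
  v = [5, 8, 10, 1, 9].
Step 2: syndromes of r = [4, 3, 2, 10, 1] (all sums mod 11).
  S_0 = Σ v_i r_i = 5·4 + 8·3 + 10·2 + 1·10 + 9·1 = 83 ≡ 6.
  S_1 = Σ v_i α_i r_i = 5·10·4 + 8·3·3 + 10·2·2 + 1·1·10 + 9·9·1 = 403 ≡ 7.
  α_i^2 mod 11 = [1, 9, 4, 1, 4].
  S_2 = Σ v_i α_i^2 r_i = 5·1·4 + 8·9·3 + 10·4·2 + 1·1·10 + 9·4·1 = 362 ≡ 10.
  S = (6, 7, 10) ≠ 0, so r is not a codeword (an error is present).
Step 3: locate the error. For a single error e at position i, S_ℓ = v_i·e·α_i^ℓ, so α_err = S_1/S_0.
  S_0^{−1} = 6^{−1} = 2 (mod 11), so α_err = 7·2 = 14 ≡ 3 = α_2. Error position i = 2.
  Consistency check: S_2/S_1 = 10·8 = 80 ≡ 3 = α_err ✓ (single-error assumption holds).
Step 4: error magnitude e = S_0/v_2 = S_0·∏_{j≠2}(α_2 − α_j) = 6·7 = 42 ≡ 9 (mod 11).
Step 5: correct position 2: c_2 = r_2 − e = 3 − 9 ≡ 5 (mod 11). Hence c = [4, 5, 2, 10, 1].
  Check: interpolating c through the α_i gives m(x) = 7 + 3·x (degree < 2) with m(α_i) = c_i for every i, so c is indeed a codeword.


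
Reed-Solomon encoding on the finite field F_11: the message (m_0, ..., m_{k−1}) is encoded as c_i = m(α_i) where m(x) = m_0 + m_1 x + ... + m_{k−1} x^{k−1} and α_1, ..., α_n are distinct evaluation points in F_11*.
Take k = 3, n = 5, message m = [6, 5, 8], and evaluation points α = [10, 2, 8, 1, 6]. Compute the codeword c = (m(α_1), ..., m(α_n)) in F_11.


c = [9, 4, 8, 8, 5]

Message polynomial: m(x) = 6 + 5·x + 8·x^2 (mod 11).
For each evaluation point α_i, compute m(α_i) mod 11:
  α_1 = 10: Horner steps 8 → 8 → 9, so m(10) = 9.
  α_2 = 2: Horner steps 8 → 10 → 4, so m(2) = 4.
  α_3 = 8: Horner steps 8 → 3 → 8, so m(8) = 8.
  α_4 = 1: Horner steps 8 → 2 → 8, so m(1) = 8.
  α_5 = 6: Horner steps 8 → 9 → 5, so m(6) = 5.
Codeword c = [9, 4, 8, 8, 5] ∈ F_11^5.
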